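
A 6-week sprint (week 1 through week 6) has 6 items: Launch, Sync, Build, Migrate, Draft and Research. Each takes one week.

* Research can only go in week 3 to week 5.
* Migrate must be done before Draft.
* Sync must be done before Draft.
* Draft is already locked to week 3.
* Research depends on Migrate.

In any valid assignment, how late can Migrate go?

Downstream work caps Migrate at week 2.
Migrate at week 2 is achievable: Build=week 1, Launch=week 1, Migrate=week 2, Research=week 3, Sync=week 1, Draft=week 3.

week 2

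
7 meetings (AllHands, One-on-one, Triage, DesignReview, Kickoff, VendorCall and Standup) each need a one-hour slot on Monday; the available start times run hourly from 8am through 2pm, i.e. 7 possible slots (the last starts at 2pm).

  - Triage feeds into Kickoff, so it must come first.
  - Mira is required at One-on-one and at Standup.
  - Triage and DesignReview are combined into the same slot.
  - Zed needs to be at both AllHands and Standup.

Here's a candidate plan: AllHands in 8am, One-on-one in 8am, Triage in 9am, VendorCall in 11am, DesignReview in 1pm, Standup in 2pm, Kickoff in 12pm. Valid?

Mira is required at One-on-one and at Standup — holds.
Triage and DesignReview are combined into the same slot — violated.
Zed needs to be at both AllHands and Standup — holds.
Triage feeds into Kickoff, so it must come first — holds.

No — it violates: Triage and DesignReview are combined into the same slot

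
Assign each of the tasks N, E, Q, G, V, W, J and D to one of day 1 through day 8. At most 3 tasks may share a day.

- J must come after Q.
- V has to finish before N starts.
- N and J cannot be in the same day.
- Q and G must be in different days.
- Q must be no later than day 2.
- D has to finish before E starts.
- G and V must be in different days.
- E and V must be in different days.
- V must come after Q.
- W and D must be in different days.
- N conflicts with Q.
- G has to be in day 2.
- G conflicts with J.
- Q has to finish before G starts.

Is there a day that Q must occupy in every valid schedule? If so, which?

Q's window is day 1–day 2.
G is fixed at day 2, and Q can't share a day with G.
So Q must be day 1.

day 1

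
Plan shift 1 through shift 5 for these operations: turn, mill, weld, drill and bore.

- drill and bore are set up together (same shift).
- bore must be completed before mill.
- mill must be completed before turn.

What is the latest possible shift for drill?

shift 3

Drill must be in the same shift as bore, which can't be after shift 3, so drill is at most shift 3.
drill at shift 3 is achievable: turn in shift 5; drill in shift 3; mill in shift 4; weld in shift 1; bore in shift 3.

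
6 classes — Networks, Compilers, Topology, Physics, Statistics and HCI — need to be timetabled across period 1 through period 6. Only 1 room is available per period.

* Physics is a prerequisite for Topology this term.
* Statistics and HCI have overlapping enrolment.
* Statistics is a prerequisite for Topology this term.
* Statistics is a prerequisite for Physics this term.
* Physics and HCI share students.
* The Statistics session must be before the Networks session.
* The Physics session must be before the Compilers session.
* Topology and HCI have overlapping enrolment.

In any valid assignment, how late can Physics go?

Precedence pushes Physics to at least period 2; downstream work caps Physics at period 5.
Physics at period 4 is achievable: Physics -> period 4, HCI -> period 3, Networks -> period 2, Compilers -> period 6, Statistics -> period 1, Topology -> period 5.
Nothing later works — the conflict and capacity constraints rule out every period after period 4.

period 4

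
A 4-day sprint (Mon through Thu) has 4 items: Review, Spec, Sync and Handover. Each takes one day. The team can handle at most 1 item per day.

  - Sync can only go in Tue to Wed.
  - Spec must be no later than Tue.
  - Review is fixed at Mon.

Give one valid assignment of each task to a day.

Sync in Wed, Handover in Thu, Review in Mon, Spec in Tue

Checking: Sync=Wed in [Tue,Wed]; Review=Mon in [Mon,Mon]; Spec=Tue in [Mon,Tue]; max 1 per day (cap 1).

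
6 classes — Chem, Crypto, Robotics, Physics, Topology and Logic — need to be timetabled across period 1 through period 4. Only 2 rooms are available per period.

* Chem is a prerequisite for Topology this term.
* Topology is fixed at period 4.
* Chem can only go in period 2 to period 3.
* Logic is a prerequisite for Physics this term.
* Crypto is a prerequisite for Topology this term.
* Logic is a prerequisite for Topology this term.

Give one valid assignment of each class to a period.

Crypto=period 1, Robotics=period 3, Logic=period 1, Physics=period 2, Chem=period 2, Topology=period 4

Checking: Logic(period 1) before Physics(period 2); Crypto(period 1) before Topology(period 4); Chem(period 2) before Topology(period 4); Logic(period 1) before Topology(period 4); Chem=period 2 in [period 2,period 3]; Topology=period 4 in [period 4,period 4]; max 2 per period (cap 2).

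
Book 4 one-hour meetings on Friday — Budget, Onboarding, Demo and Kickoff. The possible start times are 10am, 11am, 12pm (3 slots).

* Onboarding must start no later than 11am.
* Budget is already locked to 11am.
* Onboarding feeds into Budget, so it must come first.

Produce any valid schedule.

Kickoff -> 10am, Demo -> 10am, Onboarding -> 10am, Budget -> 11am

Checking: Onboarding(10am) before Budget(11am); Onboarding=10am in [10am,11am]; Budget=11am in [11am,11am].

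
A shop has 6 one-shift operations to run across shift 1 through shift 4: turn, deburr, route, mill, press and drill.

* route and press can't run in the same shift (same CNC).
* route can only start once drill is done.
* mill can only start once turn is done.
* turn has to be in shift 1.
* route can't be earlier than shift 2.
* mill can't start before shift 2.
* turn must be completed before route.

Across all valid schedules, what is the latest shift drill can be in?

shift 3

Downstream work caps drill at shift 3.
drill at shift 3 is achievable: mill=shift 2; turn=shift 1; deburr=shift 1; route=shift 4; drill=shift 3; press=shift 1.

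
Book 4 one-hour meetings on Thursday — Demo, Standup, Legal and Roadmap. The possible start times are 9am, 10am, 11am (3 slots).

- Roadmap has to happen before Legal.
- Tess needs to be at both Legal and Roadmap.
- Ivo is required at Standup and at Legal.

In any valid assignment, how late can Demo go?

11am

Demo at 11am is achievable: Roadmap=9am, Demo=11am, Legal=10am, Standup=9am.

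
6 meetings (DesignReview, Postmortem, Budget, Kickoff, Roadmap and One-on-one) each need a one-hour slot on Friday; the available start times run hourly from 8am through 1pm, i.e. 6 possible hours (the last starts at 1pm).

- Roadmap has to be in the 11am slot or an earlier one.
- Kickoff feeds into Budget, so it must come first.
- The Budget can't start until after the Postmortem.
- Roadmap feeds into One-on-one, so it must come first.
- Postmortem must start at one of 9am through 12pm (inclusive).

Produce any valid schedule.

Roadmap=8am, One-on-one=9am, Kickoff=8am, Postmortem=9am, Budget=10am, DesignReview=8am

Checking: Roadmap(8am) before One-on-one(9am); Postmortem(9am) before Budget(10am); Kickoff(8am) before Budget(10am); Postmortem=9am in [9am,12pm]; Roadmap=8am in [8am,11am].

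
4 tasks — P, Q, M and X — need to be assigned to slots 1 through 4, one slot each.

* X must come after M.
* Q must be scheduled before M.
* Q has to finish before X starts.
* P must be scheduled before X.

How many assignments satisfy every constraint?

Splitting on P: it can be 1 (4), 2 (4), 3 (3). Listing each branch's schedules as (Q, M, X):
P=1: (1,2,3) (1,2,4) (1,3,4) (2,3,4) — 4.
P=2: (1,2,3) (1,2,4) (1,3,4) (2,3,4) — 4.
P=3: (1,2,4) (1,3,4) (2,3,4) — 3.
Summing: 4 + 4 + 3 = 11.

11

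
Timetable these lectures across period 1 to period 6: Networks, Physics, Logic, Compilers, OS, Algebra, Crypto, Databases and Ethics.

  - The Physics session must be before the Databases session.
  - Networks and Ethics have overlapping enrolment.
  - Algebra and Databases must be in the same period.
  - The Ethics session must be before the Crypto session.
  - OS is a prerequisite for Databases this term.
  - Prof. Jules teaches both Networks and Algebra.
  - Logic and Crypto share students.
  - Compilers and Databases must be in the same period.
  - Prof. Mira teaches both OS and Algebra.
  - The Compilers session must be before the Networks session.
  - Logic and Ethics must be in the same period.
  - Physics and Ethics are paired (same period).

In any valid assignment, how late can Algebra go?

period 5

Algebra must be in the same period as Databases, which can't be before period 2, so Algebra is at least period 2; Algebra must be in the same period as Compilers, which can't be after period 5, so Algebra is at most period 5.
Algebra at period 5 is achievable: Crypto -> period 2; Ethics -> period 1; Algebra -> period 5; Networks -> period 6; OS -> period 1; Compilers -> period 5; Logic -> period 1; Databases -> period 5; Physics -> period 1.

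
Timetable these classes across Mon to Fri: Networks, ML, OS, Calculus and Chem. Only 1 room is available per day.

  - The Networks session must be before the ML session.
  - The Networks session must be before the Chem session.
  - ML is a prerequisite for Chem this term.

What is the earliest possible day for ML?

Tue

Precedence pushes ML to at least Tue; downstream work caps ML at Thu.
ML at Tue is achievable: Chem -> Wed, OS -> Thu, Calculus -> Fri, ML -> Tue, Networks -> Mon.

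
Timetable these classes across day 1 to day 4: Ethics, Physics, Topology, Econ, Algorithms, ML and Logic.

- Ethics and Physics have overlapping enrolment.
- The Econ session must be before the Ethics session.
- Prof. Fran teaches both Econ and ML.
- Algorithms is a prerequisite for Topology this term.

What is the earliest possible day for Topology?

Precedence pushes Topology to at least day 2.
Topology at day 2 is achievable: Logic=day 1, Topology=day 2, Ethics=day 2, Econ=day 1, ML=day 2, Algorithms=day 1, Physics=day 1.

day 2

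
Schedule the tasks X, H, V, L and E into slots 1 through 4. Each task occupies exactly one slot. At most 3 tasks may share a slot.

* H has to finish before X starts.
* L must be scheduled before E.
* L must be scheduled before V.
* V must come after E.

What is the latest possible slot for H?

Downstream work caps H at 3.
H at 3 is achievable: X=4; H=3; E=2; V=3; L=1.

3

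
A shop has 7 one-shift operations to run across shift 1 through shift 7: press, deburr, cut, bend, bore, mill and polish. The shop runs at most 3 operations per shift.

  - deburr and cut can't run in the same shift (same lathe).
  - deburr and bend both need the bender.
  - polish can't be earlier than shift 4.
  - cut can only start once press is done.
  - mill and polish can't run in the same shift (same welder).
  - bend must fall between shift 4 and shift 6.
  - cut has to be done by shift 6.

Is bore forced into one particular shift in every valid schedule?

No

bore can be shift 1 (e.g. mill=shift 2, deburr=shift 1, cut=shift 2, bend=shift 4, bore=shift 1, polish=shift 4, press=shift 1) or shift 2 (e.g. bore -> shift 2, deburr -> shift 1, mill -> shift 1, press -> shift 1, bend -> shift 4, cut -> shift 2, polish -> shift 4).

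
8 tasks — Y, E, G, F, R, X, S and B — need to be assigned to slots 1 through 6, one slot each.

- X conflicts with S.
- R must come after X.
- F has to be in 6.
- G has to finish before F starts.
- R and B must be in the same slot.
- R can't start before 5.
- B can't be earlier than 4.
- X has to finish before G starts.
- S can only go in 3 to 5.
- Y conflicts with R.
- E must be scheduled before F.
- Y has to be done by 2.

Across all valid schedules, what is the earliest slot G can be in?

Precedence pushes G to at least 2; downstream work caps G at 5.
G at 2 is achievable: Y in 1, X in 1, S in 3, G in 2, B in 5, E in 1, F in 6, R in 5.

2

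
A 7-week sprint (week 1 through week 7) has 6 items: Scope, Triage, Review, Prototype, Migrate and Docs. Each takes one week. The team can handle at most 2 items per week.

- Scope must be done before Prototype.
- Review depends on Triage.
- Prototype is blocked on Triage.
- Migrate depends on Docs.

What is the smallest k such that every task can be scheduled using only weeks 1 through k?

The precedence chain requires at least 2 distinct weeks.
With at most 2 per week and 6 tasks, at least 3 weeks are needed.
3 works (last occupied week: week 3): for example Triage=week 1; Review=week 3; Scope=week 1; Prototype=week 2; Migrate=week 3; Docs=week 2.

3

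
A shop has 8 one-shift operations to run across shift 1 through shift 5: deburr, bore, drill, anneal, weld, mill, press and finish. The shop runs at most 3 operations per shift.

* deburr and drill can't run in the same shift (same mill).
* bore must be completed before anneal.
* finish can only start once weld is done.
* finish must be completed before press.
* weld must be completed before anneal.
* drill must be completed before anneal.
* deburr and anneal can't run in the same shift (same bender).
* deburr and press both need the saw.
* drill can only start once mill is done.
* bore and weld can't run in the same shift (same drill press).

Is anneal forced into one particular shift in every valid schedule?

anneal can be shift 3 (e.g. bore in shift 2, mill in shift 1, weld in shift 1, finish in shift 2, deburr in shift 1, drill in shift 2, press in shift 3, anneal in shift 3) or shift 4 (e.g. weld in shift 1, mill in shift 1, anneal in shift 4, drill in shift 2, press in shift 3, finish in shift 2, deburr in shift 1, bore in shift 2).

No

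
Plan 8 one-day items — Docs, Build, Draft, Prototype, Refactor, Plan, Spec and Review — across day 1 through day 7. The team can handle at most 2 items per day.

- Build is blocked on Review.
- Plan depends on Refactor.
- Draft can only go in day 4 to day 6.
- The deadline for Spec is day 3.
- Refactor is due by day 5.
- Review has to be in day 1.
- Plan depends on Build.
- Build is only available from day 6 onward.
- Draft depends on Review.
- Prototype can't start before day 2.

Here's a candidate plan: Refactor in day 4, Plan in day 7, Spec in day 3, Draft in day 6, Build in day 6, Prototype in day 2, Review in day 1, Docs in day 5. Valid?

Draft can only go in day 4 to day 6 — holds.
Plan depends on Build — holds.
Prototype can't start before day 2 — holds.
Build is only available from day 6 onward — holds.
Refactor is due by day 5 — holds.
The deadline for Spec is day 3 — holds.
Plan depends on Refactor — holds.
Review has to be in day 1 — holds.
Draft depends on Review — holds.
The team can handle at most 2 items per day — holds.
Build is blocked on Review — holds.

Yes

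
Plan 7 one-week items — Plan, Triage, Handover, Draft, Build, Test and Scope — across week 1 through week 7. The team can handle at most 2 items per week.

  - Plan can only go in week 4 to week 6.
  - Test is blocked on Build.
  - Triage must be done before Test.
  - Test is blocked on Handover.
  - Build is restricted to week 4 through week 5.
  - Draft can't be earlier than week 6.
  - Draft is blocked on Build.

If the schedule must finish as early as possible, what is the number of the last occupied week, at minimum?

The precedence chain requires at least 2 distinct weeks.
With at most 2 per week and 7 tasks, at least 4 weeks are needed.
Draft can't be placed before week 6, so the schedule must run through at least week 6.
6 works (last occupied week: week 6): for example Plan in week 4, Build in week 4, Test in week 5, Triage in week 1, Handover in week 1, Draft in week 6, Scope in week 2.

week 6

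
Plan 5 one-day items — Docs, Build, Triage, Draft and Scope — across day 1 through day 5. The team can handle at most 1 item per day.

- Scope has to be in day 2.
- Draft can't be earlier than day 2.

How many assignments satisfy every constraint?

18

Splitting on Docs: it can be day 1 (6), day 3 (4), day 4 (4), day 5 (4). Listing each branch's schedules as (Build, Triage, Draft, Scope) by day number:
Docs=day 1: (3,4,5,2) (3,5,4,2) (4,3,5,2) (4,5,3,2) (5,3,4,2) (5,4,3,2) — 6.
Docs=day 3: (1,4,5,2) (1,5,4,2) (4,1,5,2) (5,1,4,2) — 4.
Docs=day 4: (1,3,5,2) (1,5,3,2) (3,1,5,2) (5,1,3,2) — 4.
Docs=day 5: (1,3,4,2) (1,4,3,2) (3,1,4,2) (4,1,3,2) — 4.
Summing: 6 + 4 + 4 + 4 = 18.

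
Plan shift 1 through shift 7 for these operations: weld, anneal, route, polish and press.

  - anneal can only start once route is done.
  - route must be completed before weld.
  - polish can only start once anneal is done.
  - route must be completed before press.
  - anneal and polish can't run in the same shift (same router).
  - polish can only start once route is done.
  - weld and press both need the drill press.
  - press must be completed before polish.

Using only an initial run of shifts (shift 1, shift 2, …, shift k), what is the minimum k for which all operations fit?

3 shifts

The precedence chain requires at least 3 distinct shifts.
3 works (last occupied shift: shift 3): for example polish in shift 3, route in shift 1, weld in shift 3, press in shift 2, anneal in shift 2.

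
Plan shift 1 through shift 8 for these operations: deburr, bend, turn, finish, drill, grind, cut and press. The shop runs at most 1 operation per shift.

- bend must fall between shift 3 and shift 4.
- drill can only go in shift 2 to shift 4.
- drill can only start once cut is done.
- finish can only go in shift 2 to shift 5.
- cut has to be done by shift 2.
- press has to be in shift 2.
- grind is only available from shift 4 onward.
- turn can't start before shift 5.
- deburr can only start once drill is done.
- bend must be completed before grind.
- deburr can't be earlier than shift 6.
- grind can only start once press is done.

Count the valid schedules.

Splitting on deburr: it can be shift 6 (4), shift 7 (4), shift 8 (4). Listing each branch's schedules as (bend, turn, finish, drill, grind, cut, press) by shift number:
deburr=shift 6: (3,7,5,4,8,1,2) (3,8,5,4,7,1,2) (4,7,5,3,8,1,2) (4,8,5,3,7,1,2) — 4.
deburr=shift 7: (3,6,5,4,8,1,2) (3,8,5,4,6,1,2) (4,6,5,3,8,1,2) (4,8,5,3,6,1,2) — 4.
deburr=shift 8: (3,6,5,4,7,1,2) (3,7,5,4,6,1,2) (4,6,5,3,7,1,2) (4,7,5,3,6,1,2) — 4.
Summing: 4 + 4 + 4 = 12.

12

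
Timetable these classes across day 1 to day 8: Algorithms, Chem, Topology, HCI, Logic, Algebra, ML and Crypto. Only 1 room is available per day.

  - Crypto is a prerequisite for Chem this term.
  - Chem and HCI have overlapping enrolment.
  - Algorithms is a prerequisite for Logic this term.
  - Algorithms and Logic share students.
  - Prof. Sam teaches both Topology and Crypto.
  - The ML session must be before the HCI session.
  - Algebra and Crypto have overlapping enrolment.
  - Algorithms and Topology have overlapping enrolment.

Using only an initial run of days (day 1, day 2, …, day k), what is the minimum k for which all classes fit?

The precedence chain requires at least 2 distinct days.
With at most 1 per day and 8 classes, at least 8 days are needed.
8 works (last occupied day: day 8): for example Chem in day 3, Topology in day 7, HCI in day 5, Algorithms in day 1, Logic in day 6, Algebra in day 8, Crypto in day 2, ML in day 4.

8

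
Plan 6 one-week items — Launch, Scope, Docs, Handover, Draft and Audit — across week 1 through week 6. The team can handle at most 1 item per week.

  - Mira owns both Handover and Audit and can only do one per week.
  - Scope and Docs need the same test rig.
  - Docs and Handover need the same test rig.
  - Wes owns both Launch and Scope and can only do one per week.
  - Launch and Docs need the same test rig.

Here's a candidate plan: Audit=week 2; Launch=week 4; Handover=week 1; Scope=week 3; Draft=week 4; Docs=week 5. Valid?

No — it violates: The team can handle at most 1 item per week

Scope and Docs need the same test rig — holds.
Mira owns both Handover and Audit and can only do one per week — holds.
Wes owns both Launch and Scope and can only do one per week — holds.
Launch and Docs need the same test rig — holds.
The team can handle at most 1 item per week — violated.
Docs and Handover need the same test rig — holds.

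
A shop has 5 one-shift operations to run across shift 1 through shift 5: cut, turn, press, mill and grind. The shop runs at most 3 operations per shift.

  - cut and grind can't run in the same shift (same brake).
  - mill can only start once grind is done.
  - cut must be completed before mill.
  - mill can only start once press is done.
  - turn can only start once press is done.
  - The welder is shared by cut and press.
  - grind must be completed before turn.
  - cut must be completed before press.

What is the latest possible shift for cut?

shift 3

Downstream work caps cut at shift 3.
cut at shift 3 is achievable: press in shift 4, grind in shift 1, turn in shift 5, mill in shift 5, cut in shift 3.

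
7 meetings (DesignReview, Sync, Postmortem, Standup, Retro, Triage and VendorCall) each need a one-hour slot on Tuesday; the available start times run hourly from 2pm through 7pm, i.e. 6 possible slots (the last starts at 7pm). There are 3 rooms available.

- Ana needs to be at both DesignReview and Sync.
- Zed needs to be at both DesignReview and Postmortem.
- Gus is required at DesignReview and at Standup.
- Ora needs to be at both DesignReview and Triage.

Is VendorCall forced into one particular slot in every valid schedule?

No

VendorCall can be 2pm (e.g. Sync -> 3pm, DesignReview -> 2pm, Triage -> 4pm, VendorCall -> 2pm, Retro -> 2pm, Standup -> 3pm, Postmortem -> 3pm) or 3pm (e.g. Triage=4pm; VendorCall=3pm; DesignReview=2pm; Standup=4pm; Retro=2pm; Sync=3pm; Postmortem=3pm).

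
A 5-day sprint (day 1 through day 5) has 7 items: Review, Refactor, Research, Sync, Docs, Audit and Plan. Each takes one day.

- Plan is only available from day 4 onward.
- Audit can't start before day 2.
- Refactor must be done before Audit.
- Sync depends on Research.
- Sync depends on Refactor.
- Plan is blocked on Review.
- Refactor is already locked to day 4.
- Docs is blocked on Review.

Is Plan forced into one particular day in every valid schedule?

Plan can be day 4 (e.g. Review=day 1, Plan=day 4, Audit=day 5, Docs=day 2, Research=day 1, Refactor=day 4, Sync=day 5) or day 5 (e.g. Plan in day 5; Research in day 1; Docs in day 2; Audit in day 5; Sync in day 5; Review in day 1; Refactor in day 4).

No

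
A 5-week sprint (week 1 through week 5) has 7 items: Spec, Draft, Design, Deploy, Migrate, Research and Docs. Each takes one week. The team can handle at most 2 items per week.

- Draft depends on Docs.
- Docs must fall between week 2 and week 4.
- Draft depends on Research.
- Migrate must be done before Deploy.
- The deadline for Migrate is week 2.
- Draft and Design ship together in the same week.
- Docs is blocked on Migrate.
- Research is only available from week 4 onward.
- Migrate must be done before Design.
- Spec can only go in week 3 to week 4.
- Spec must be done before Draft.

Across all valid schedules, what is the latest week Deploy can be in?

Precedence pushes Deploy to at least week 2.
Deploy at week 4 is achievable: Spec=week 3, Research=week 4, Docs=week 2, Migrate=week 1, Draft=week 5, Design=week 5, Deploy=week 4.
Nothing later works — the capacity limit rule out every week after week 4.

week 4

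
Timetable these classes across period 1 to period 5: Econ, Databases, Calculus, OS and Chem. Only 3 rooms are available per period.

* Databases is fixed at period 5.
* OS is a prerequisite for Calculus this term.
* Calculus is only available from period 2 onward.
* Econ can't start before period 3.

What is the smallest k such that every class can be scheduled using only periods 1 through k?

5 periods

The precedence chain requires at least 2 distinct periods.
With at most 3 per period and 5 classes, at least 2 periods are needed.
Databases can't be placed before period 5, so the schedule must run through at least period 5.
5 works (last occupied period: period 5): for example Econ -> period 3, Calculus -> period 2, OS -> period 1, Databases -> period 5, Chem -> period 1.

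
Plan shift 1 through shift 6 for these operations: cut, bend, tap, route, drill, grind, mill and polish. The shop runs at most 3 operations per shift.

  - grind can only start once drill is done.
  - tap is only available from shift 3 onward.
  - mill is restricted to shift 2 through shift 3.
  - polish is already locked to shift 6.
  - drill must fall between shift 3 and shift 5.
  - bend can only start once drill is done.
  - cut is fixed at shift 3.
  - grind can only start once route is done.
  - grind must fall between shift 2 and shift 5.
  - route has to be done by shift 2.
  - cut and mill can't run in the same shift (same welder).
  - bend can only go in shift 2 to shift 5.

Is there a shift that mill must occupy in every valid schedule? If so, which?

mill's window is shift 2–shift 3.
cut is fixed at shift 3, and mill can't share a shift with cut.
So mill must be shift 2.

shift 2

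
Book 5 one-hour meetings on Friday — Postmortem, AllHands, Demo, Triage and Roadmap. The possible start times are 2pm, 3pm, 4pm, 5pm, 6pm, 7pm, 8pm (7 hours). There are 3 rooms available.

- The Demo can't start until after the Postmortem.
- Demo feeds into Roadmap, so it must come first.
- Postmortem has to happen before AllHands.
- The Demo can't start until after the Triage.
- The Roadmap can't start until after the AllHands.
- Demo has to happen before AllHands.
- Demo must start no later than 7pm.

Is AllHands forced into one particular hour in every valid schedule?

No

AllHands can be 4pm (e.g. Demo in 3pm; Roadmap in 5pm; Triage in 2pm; AllHands in 4pm; Postmortem in 2pm) or 5pm (e.g. Triage in 2pm; AllHands in 5pm; Roadmap in 6pm; Demo in 3pm; Postmortem in 2pm).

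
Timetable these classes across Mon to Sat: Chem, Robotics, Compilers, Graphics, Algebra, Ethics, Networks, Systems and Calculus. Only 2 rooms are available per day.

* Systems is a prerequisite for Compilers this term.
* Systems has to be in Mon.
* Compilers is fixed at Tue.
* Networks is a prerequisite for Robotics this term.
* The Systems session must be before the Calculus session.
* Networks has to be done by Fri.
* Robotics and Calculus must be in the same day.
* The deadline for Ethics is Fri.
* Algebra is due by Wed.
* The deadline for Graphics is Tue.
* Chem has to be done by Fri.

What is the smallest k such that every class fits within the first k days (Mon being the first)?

5 days

The precedence chain requires at least 2 distinct days.
With at most 2 per day and 9 classes, at least 5 days are needed.
5 works (last occupied day: Fri): for example Networks in Wed; Systems in Mon; Algebra in Tue; Calculus in Thu; Chem in Wed; Compilers in Tue; Robotics in Thu; Ethics in Fri; Graphics in Mon.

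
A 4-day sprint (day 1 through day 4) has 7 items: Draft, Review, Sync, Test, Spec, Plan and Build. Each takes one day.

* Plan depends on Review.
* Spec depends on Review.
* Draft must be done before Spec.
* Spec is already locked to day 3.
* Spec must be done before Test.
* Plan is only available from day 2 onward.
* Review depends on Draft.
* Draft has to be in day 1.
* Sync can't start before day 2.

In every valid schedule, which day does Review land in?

Draft is fixed at day 1 and must come before Review, so Review is at least day 2.
Spec is fixed at day 3 and must come after Review, so Review is at most day 2.
So Review must be day 2.

day 2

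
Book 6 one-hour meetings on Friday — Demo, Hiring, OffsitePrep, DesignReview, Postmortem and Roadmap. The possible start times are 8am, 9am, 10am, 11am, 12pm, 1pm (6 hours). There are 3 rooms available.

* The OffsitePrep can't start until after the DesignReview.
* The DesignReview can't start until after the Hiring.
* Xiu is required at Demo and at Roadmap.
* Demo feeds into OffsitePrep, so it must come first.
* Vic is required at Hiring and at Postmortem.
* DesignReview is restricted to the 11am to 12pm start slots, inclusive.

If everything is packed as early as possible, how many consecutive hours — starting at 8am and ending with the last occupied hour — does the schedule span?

5 hours

The precedence chain requires at least 3 distinct hours.
With at most 3 per hour and 6 meetings, at least 2 hours are needed.
Propagating the time windows through the other constraints, OffsitePrep can't land before 12pm — that is hour 5 counting from 8am — so the schedule must run through at least 5 hours.
5 works (last occupied hour: 12pm): for example Postmortem in 9am; DesignReview in 11am; Roadmap in 9am; Demo in 8am; OffsitePrep in 12pm; Hiring in 8am.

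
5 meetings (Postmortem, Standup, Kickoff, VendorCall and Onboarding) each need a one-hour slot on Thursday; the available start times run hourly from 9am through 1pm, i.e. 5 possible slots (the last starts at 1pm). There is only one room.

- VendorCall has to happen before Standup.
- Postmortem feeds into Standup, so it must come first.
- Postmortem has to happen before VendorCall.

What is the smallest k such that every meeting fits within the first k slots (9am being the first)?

5 slots

The precedence chain requires at least 3 distinct slots.
With at most 1 per slot and 5 meetings, at least 5 slots are needed.
5 works (last occupied slot: 1pm): for example Standup -> 11am, VendorCall -> 10am, Kickoff -> 12pm, Onboarding -> 1pm, Postmortem -> 9am.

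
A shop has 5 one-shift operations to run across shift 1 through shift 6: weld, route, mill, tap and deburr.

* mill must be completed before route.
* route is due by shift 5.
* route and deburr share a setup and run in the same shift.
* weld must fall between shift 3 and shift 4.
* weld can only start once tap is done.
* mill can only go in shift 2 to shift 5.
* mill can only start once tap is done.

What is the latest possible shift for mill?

shift 4

Mill is available from shift 2; mill's own window allows nothing later than shift 5; downstream work caps mill at shift 4.
mill at shift 4 is achievable: tap -> shift 1; mill -> shift 4; weld -> shift 3; route -> shift 5; deburr -> shift 5.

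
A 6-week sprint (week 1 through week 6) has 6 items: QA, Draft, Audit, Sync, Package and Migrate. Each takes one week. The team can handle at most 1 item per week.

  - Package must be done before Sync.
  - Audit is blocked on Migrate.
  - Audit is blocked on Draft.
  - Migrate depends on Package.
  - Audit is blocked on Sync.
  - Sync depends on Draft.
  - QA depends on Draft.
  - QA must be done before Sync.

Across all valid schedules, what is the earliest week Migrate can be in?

week 2

Precedence pushes Migrate to at least week 2; downstream work caps Migrate at week 5.
Migrate at week 2 is achievable: Migrate -> week 2; Audit -> week 6; Package -> week 1; QA -> week 4; Sync -> week 5; Draft -> week 3.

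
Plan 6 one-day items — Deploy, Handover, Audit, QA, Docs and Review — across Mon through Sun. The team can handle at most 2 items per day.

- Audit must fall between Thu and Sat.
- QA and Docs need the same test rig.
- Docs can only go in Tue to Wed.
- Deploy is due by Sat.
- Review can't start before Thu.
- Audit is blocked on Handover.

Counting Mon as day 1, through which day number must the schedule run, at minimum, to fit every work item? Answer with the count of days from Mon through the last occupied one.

The precedence chain requires at least 2 distinct days.
With at most 2 per day and 6 work items, at least 3 days are needed.
Audit can't be placed before Thu — that is day 4 counting from Mon — so the schedule must run through at least 4 days.
4 works (last occupied day: Thu): for example Audit=Thu, Handover=Mon, Deploy=Mon, Docs=Tue, QA=Wed, Review=Thu.

4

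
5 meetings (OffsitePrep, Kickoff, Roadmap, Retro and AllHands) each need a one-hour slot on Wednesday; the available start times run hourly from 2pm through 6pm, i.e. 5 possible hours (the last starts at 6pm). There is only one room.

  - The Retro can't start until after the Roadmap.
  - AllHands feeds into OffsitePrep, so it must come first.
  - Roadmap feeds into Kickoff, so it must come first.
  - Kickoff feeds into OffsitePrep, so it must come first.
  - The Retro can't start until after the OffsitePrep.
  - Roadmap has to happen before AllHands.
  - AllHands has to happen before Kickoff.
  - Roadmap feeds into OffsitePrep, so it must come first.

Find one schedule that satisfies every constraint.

Kickoff in 4pm; Roadmap in 2pm; OffsitePrep in 5pm; AllHands in 3pm; Retro in 6pm

Checking: AllHands(3pm) before OffsitePrep(5pm); Roadmap(2pm) before OffsitePrep(5pm); AllHands(3pm) before Kickoff(4pm); Kickoff(4pm) before OffsitePrep(5pm); OffsitePrep(5pm) before Retro(6pm); Roadmap(2pm) before Kickoff(4pm); Roadmap(2pm) before AllHands(3pm); Roadmap(2pm) before Retro(6pm); max 1 per hour (cap 1).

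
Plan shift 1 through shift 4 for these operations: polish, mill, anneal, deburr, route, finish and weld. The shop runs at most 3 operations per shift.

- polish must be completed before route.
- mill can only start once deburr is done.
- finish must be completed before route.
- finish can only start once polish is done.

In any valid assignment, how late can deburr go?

Downstream work caps deburr at shift 3.
deburr at shift 3 is achievable: anneal -> shift 1; polish -> shift 1; mill -> shift 4; route -> shift 3; finish -> shift 2; deburr -> shift 3; weld -> shift 1.

shift 3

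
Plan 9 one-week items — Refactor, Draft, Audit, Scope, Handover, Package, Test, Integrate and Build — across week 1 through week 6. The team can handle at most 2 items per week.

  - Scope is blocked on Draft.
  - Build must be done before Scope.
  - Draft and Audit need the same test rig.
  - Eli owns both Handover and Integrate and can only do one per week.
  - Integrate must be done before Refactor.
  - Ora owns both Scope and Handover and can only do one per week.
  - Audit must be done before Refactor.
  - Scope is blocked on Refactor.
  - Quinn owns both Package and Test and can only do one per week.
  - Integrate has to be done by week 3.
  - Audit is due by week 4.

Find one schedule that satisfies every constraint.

Test -> week 5; Package -> week 4; Draft -> week 2; Build -> week 3; Handover -> week 3; Refactor -> week 2; Audit -> week 1; Integrate -> week 1; Scope -> week 4

Checking: Integrate(week 1) before Refactor(week 2); Draft(week 2) before Scope(week 4); Build(week 3) before Scope(week 4); Refactor(week 2) before Scope(week 4); Audit(week 1) before Refactor(week 2); Package(week 4) != Test(week 5); Draft(week 2) != Audit(week 1); Scope(week 4) != Handover(week 3); Handover(week 3) != Integrate(week 1); Integrate=week 1 in [week 1,week 3]; Audit=week 1 in [week 1,week 4]; max 2 per week (cap 2).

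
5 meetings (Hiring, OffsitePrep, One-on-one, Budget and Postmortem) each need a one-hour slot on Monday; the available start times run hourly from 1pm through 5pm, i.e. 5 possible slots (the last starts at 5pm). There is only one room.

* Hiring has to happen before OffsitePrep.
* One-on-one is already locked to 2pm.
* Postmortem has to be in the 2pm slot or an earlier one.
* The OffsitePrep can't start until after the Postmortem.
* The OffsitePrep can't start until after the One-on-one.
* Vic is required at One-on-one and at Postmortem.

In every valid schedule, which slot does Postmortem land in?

Postmortem's window is 1pm–2pm.
One-on-one is fixed at 2pm, and Postmortem can't share a slot with One-on-one.
So Postmortem must be 1pm.

1pm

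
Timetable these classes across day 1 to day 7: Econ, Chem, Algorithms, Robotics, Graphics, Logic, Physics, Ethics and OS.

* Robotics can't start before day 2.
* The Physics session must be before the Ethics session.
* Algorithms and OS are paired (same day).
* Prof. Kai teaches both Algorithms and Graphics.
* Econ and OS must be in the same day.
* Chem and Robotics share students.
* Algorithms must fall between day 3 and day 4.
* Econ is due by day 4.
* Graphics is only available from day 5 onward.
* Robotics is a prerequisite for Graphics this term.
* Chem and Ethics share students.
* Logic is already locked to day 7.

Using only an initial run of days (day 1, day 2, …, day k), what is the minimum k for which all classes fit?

The precedence chain requires at least 2 distinct days.
Logic can't be placed before day 7, so the schedule must run through at least day 7.
7 works (last occupied day: day 7): for example Physics -> day 1, Econ -> day 3, Chem -> day 1, Algorithms -> day 3, Robotics -> day 2, Ethics -> day 2, Graphics -> day 5, OS -> day 3, Logic -> day 7.

7 days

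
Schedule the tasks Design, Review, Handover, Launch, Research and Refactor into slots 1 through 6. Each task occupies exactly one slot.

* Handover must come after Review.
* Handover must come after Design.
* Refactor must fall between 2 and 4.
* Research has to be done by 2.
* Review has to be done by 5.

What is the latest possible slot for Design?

5

Downstream work caps Design at 5.
Design at 5 is achievable: Review=1, Design=5, Research=1, Handover=6, Launch=1, Refactor=2.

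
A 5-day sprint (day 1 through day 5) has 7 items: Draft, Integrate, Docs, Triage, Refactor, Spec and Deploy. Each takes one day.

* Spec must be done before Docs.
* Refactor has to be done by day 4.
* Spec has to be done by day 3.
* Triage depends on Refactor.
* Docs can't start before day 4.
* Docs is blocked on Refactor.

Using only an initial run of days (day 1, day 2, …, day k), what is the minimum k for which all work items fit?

The precedence chain requires at least 2 distinct days.
Docs can't be placed before day 4, so the schedule must run through at least day 4.
4 works (last occupied day: day 4): for example Integrate in day 1, Docs in day 4, Spec in day 1, Draft in day 1, Refactor in day 1, Deploy in day 1, Triage in day 2.

4 days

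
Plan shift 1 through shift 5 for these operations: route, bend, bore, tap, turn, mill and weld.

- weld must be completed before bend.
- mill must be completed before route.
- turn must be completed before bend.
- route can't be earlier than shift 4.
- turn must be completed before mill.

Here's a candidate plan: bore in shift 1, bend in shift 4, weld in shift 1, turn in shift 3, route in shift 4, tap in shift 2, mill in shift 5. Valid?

weld must be completed before bend — holds.
turn must be completed before bend — holds.
mill must be completed before route — violated.
turn must be completed before mill — holds.
route can't be earlier than shift 4 — holds.

No — it violates: mill must be completed before route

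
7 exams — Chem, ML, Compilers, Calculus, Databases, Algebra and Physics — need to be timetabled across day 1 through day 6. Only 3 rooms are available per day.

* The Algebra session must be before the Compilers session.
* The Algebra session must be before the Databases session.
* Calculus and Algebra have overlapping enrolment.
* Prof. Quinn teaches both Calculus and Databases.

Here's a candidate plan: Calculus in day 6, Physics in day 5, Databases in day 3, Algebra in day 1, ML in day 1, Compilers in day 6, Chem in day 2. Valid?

Yes

The Algebra session must be before the Databases session — holds.
Prof. Quinn teaches both Calculus and Databases — holds.
Calculus and Algebra have overlapping enrolment — holds.
Only 3 rooms are available per day — holds.
The Algebra session must be before the Compilers session — holds.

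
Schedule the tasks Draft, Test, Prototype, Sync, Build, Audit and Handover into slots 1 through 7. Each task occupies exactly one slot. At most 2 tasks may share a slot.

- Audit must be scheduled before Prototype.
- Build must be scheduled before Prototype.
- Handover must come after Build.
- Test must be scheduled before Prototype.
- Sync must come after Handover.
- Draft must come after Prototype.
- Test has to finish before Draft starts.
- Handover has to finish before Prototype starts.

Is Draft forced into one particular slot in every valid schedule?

Draft can be 4 (e.g. Test -> 1; Audit -> 2; Handover -> 2; Draft -> 4; Build -> 1; Prototype -> 3; Sync -> 3) or 5 (e.g. Audit=2; Prototype=3; Sync=3; Test=1; Build=1; Draft=5; Handover=2).

No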